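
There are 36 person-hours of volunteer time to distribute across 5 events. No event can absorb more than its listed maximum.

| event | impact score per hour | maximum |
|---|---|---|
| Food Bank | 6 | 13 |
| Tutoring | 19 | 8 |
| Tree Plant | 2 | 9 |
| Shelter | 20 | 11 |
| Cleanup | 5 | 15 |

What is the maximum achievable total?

470

Highest impact score per hour first: Shelter 20 > Tutoring 19 > Food Bank 6 > Cleanup 5 > Tree Plant 2.
Give Shelter 11 to hit its cap of 11 → 25 left.
Give Tutoring 8 to hit its cap of 8 → 17 left.
Give Food Bank 13 to hit its cap of 13 → 4 left.
Cleanup has room for 15 but only 4 remain, so it gets 4.
Total = 6×13 + 19×8 + 20×11 + 5×4 = 470.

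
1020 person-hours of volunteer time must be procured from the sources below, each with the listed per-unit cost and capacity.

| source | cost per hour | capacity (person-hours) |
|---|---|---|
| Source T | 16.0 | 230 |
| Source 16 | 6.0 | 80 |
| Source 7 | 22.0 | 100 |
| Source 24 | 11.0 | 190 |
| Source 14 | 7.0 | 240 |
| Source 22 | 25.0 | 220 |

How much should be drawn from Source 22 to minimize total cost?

180

Use sources in increasing cost order.
Source 16 (6.0): use full 80 → 940 person-hours to go.
Source 14 at 7.0: take all 240 person-hours → 700 still needed.
Source 24 at 11.0: take all 190 person-hours → 510 still needed.
Source T (16.0): use full 230 → 280 person-hours to go.
Take 100 from Source 7 at 22.0 → need 180 more.
Take 180 from Source 22 at 25.0 to finish.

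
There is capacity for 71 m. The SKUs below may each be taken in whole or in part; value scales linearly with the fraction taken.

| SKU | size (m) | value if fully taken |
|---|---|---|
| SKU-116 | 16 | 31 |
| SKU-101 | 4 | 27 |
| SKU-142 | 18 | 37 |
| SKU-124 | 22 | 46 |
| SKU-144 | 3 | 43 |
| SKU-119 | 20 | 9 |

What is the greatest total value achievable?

Rank by value-to-size ratio: SKU-144 43/3≈14.3, SKU-101 27/4≈6.75, SKU-124 46/22≈2.09, SKU-142 37/18≈2.06, SKU-116 31/16≈1.94, SKU-119 9/20≈0.45.
Take all of SKU-144 (3 m, value 43) — 68 m left.
All 4 m of SKU-101 fit (value 27) — 64 remain.
SKU-124: take in full, 22 m for value 46 — 42 left.
SKU-142: take in full, 18 m for value 37 — 24 left.
All 16 m of SKU-116 fit (value 31) — 8 remain.
Fill the last 8 m with part of SKU-119: 8/20 of it earns 3.6.
Total value = 187.6.

187.6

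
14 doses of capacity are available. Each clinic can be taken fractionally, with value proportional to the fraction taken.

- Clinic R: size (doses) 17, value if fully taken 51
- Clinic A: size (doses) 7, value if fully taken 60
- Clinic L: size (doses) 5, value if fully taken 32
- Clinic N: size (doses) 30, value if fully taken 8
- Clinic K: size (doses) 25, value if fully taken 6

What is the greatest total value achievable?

98

Sort by value density: Clinic A 60/7≈8.57, Clinic L 32/5≈6.4, Clinic R 51/17≈3, Clinic N 8/30≈0.267, Clinic K 6/25≈0.24.
All 7 doses of Clinic A fit (value 60) ; 7 remain.
All 5 doses of Clinic L fit (value 32) ; 2 remain.
Fill the last 2 doses with part of Clinic R: 2/17 of it earns 6.
Total value = 98.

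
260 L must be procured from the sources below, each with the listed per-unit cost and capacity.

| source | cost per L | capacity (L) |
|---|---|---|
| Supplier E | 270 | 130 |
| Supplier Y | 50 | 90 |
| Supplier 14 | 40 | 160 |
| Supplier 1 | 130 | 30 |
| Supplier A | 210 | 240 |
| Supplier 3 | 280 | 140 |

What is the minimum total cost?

Fill from the cheapest source first.
Supplier 14 (40): use full 160 → 100 L to go.
Supplier Y (50): use full 90 → 10 L to go.
Supplier 1 (130): take the remaining 10 → done.
Supplier A, Supplier E, Supplier 3: unused.
Cost = 160×40 + 90×50 + 10×130 = 12200.

12200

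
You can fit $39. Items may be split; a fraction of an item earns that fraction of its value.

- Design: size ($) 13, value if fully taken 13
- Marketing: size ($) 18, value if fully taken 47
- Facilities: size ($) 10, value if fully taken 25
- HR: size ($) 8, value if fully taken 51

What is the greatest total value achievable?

Rank by value-to-size ratio: HR 51/8≈6.38, Marketing 47/18≈2.61, Facilities 25/10≈2.5, Design 13/13≈1.
All 8 $ of HR fit (value 51) — 31 remain.
Take all of Marketing (18 $, value 47) — 13 $ left.
Facilities: take in full, 10 $ for value 25 — 3 left.
Only 3 $ remain; take 3/13 of Design for value 13×3/13 = 3.
Total value = 126.

126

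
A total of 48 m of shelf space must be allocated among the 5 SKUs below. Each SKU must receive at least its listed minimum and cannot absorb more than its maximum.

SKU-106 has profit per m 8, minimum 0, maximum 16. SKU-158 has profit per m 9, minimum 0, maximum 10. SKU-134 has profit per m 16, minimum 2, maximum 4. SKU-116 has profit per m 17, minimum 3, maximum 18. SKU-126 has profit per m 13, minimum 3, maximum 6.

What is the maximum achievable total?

618

Meeting every minimum uses 0+0+2+3+3 = 8 m, leaving 40.
Order the SKUs by profit per m: SKU-116 17 > SKU-134 16 > SKU-126 13 > SKU-158 9 > SKU-106 8.
SKU-116 takes 15 more to reach its cap of 18 → 25 left.
SKU-134: +2 to 4 (cap) → 23 left.
Give SKU-126 3 more to hit its cap of 6 → 20 left.
SKU-158 takes 10 more to reach its cap of 10 → 10 left.
SKU-106 has room for 16 more but only 10 remain, so it gets 10.
Total = 8×10 + 9×10 + 16×4 + 17×18 + 13×6 = 618.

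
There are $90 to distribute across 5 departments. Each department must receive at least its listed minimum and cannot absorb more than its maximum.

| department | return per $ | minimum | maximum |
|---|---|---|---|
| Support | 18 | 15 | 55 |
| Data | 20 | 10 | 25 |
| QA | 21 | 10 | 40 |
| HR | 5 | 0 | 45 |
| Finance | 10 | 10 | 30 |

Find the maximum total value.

Meeting every minimum uses 15+10+10+0+10 = 45 $, leaving 45.
Rank by return per $: QA 21 > Data 20 > Support 18 > Finance 10 > HR 5.
QA: +30 to 40 (cap) → 15 left.
Data takes 15 more to reach its cap of 25 → 0 left.
Total = 18×15 + 20×25 + 21×40 + 10×10 = 1710.

1710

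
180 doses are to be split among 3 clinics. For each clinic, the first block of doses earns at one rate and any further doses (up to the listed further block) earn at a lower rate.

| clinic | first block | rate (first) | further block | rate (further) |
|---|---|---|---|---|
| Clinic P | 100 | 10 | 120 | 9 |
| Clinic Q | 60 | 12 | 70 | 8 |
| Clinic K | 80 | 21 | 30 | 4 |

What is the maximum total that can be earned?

2800

Order all 6 blocks by rate: Clinic K/tier1 21 > Clinic Q/tier1 12 > Clinic P/tier1 10 > Clinic P/tier2 9 > Clinic Q/tier2 8 > Clinic K/tier2 4.
Clinic K tier1 at 21: fill all 80 — 100 left.
Clinic Q/tier1 (12): +60 — 40 left.
40 remain; put them into Clinic P tier1 at 10.
Total = 21×80 + 12×60 + 10×40 = 2800.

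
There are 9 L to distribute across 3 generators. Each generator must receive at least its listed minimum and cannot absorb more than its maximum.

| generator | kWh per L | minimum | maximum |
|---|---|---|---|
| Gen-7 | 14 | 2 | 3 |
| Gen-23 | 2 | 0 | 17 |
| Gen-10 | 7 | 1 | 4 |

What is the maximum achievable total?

Meeting every minimum uses 2+0+1 = 3 L, leaving 6.
Rank by kWh per L: Gen-7 14 > Gen-10 7 > Gen-23 2.
Gen-7 takes 1 more to reach its cap of 3 — 5 left.
Gen-10 takes 3 more to reach its cap of 4 — 2 left.
Only 2 left; Gen-23 takes them to reach 2.
Total = 14×3 + 2×2 + 7×4 = 74.

74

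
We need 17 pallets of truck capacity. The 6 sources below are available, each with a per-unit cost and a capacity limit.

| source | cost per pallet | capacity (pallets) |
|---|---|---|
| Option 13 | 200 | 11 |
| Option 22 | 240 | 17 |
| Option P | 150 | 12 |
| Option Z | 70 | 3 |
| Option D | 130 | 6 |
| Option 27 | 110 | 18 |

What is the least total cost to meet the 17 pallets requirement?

1750

Fill from the cheapest source first.
Take 3 from Option Z at 70 → need 14 more.
Option 27 (110): take the remaining 14 → done.
Option D, Option P, Option 13, Option 22: unused.
Cost = 3×70 + 14×110 = 1750.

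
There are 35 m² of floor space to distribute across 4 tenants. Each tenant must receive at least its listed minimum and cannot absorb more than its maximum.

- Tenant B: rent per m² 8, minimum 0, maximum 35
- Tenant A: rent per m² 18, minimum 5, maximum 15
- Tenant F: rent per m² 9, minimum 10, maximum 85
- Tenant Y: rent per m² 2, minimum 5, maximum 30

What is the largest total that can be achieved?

415

Meeting every minimum uses 0+5+10+5 = 20 m², leaving 15.
Highest rent per m² first: Tenant A 18 > Tenant F 9 > Tenant B 8 > Tenant Y 2.
Give Tenant A 10 more to hit its cap of 15 ; 5 left.
Tenant F: +5 (room for 75) → 15. Pool exhausted.
Total = 18×15 + 9×15 + 2×5 = 415.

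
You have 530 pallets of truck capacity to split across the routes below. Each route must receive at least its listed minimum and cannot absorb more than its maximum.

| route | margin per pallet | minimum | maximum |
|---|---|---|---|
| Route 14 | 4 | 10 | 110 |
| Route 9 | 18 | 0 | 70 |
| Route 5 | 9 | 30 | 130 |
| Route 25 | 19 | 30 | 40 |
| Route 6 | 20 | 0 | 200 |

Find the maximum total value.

7550

Meeting every minimum uses 10+0+30+30+0 = 70 pallets, leaving 460.
Highest margin per pallet first: Route 6 20 > Route 25 19 > Route 9 18 > Route 5 9 > Route 14 4.
Route 6: +200 to 200 (cap) → 260 left.
Route 25 takes 10 more to reach its cap of 40 → 250 left.
Give Route 9 70 more to hit its cap of 70 → 180 left.
Route 5 takes 100 more to reach its cap of 130 → 80 left.
Route 14: +80 (room for 100) → 90. Pool exhausted.
Total = 4×90 + 18×70 + 9×130 + 19×40 + 20×200 = 7550.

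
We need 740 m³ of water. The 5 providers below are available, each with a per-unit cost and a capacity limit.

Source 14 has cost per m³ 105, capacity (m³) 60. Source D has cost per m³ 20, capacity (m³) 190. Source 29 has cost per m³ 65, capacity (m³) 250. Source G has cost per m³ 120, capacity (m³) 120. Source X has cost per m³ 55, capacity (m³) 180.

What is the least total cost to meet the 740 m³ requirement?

Cheapest first:
Source D (20): use full 190 — 550 m³ to go.
Take 180 from Source X at 55 — need 370 more.
Take 250 from Source 29 at 65 — need 120 more.
Source 14 at 105: take all 60 m³ — 60 still needed.
Take 60 from Source G at 120 to finish.
Cost = 190×20 + 180×55 + 250×65 + 60×105 + 60×120 = 43450.

43450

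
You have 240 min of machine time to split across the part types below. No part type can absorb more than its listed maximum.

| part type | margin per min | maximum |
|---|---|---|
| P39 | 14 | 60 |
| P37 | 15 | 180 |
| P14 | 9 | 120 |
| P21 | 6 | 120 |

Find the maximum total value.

3540

Highest margin per min first: P37 15 > P39 14 > P14 9 > P21 6.
Give P37 180 to hit its cap of 180 ; 60 left.
P39: +60 to 60 (cap) ; 0 left.
Total = 14×60 + 15×180 = 3540.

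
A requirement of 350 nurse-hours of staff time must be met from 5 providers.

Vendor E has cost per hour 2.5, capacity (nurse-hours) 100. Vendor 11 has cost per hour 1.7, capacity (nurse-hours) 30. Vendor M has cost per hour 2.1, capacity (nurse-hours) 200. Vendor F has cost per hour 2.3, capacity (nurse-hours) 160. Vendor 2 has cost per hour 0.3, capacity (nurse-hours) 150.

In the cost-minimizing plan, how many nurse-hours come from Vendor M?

Cheapest first:
Vendor 2 (0.3): use full 150 ; 200 nurse-hours to go.
Vendor 11 at 1.7: take all 30 nurse-hours ; 170 still needed.
Vendor M (2.1): take the remaining 170 ; done.
Vendor F, Vendor E: unused.

170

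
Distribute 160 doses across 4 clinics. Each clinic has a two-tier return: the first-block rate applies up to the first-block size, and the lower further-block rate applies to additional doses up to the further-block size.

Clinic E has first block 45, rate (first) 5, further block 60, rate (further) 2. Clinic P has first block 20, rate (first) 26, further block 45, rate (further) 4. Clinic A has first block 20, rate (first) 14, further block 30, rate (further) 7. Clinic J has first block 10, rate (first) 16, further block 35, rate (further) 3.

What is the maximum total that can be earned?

1535

Order all 8 blocks by rate: Clinic P/first 26 > Clinic J/first 16 > Clinic A/first 14 > Clinic A/second 7 > Clinic E/first 5 > Clinic P/second 4 > Clinic J/second 3 > Clinic E/second 2.
Clinic P/first (26): +20 — 140 left.
Clinic J first at 16: fill all 10 — 130 left.
Clinic A/first (14): +20 — 110 left.
Fill Clinic A second block (30 at 7) — 80 left.
Clinic E first at 5: fill all 45 — 35 left.
Clinic P second at 4: only 35 left, fill 35.
Total = 26×20 + 16×10 + 14×20 + 7×30 + 5×45 + 4×35 = 1535.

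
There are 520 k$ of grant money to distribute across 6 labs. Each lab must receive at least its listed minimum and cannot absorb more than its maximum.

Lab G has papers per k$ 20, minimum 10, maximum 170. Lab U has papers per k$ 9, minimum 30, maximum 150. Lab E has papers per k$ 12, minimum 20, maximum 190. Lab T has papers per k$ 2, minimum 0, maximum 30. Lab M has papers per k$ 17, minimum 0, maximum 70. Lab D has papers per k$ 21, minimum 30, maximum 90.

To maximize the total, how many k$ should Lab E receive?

Meeting every minimum uses 10+30+20+0+0+30 = 90 k$, leaving 430.
Rank by papers per k$: Lab D 21 > Lab G 20 > Lab M 17 > Lab E 12 > Lab U 9 > Lab T 2.
Lab D: +60 to 90 (cap) — 370 left.
Lab G takes 160 more to reach its cap of 170 — 210 left.
Lab M takes 70 more to reach its cap of 70 — 140 left.
Only 140 left; Lab E takes them to reach 160.

160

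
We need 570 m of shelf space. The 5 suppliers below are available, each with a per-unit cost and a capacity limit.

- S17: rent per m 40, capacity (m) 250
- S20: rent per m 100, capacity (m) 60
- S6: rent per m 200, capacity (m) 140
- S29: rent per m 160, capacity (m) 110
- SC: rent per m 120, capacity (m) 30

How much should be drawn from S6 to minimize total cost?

Cheapest first:
Take 250 from S17 at 40 → need 320 more.
Take 60 from S20 at 100 → need 260 more.
SC at 120: take all 30 m → 230 still needed.
S29 (160): use full 110 → 120 m to go.
S6 at 200: take 120 of its 140 → requirement met.

120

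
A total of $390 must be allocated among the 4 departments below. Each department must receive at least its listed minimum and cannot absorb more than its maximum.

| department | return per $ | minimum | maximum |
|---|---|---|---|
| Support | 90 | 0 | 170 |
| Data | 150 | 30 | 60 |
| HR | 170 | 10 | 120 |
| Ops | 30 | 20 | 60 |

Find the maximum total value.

45900

Meeting every minimum uses 0+30+10+20 = 60 $, leaving 330.
Rank by return per $: HR 170 > Data 150 > Support 90 > Ops 30.
Give HR 110 more to hit its cap of 120 → 220 left.
Data: +30 to 60 (cap) → 190 left.
Support: +170 to 170 (cap) → 20 left.
Ops has room for 40 more but only 20 remain, so it gets 40.
Total = 90×170 + 150×60 + 170×120 + 30×40 = 45900.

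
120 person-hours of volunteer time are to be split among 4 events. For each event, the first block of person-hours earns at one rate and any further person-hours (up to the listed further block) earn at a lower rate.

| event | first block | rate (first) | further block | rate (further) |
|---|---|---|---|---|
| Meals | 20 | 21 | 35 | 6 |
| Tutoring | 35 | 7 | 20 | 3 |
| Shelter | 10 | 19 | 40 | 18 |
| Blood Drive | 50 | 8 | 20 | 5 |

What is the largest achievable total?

1730

Rank every tier by rate: Meals/T1 21 > Shelter/T1 19 > Shelter/T2 18 > Blood Drive/T1 8 > Tutoring/T1 7 > Meals/T2 6 > Blood Drive/T2 5 > Tutoring/T2 3.
Meals/T1 (21): +20 → 100 left.
Shelter/T1 (19): +10 → 90 left.
Fill Shelter T2 block (40 at 18) → 50 left.
Blood Drive T1 at 8: fill all 50 → 0 left.
Total = 21×20 + 19×10 + 18×40 + 8×50 = 1730.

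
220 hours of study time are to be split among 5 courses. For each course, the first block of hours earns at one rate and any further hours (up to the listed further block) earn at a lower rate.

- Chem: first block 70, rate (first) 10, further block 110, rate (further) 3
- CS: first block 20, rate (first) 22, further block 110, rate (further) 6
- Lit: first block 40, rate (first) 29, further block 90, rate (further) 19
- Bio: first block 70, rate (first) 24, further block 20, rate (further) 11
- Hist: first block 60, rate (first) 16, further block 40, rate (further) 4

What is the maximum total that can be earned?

Rank every tier by rate: Lit/first 29 > Bio/first 24 > CS/first 22 > Lit/second 19 > Hist/first 16 > Bio/second 11 > Chem/first 10 > CS/second 6 > Hist/second 4 > Chem/second 3.
Lit/first (29): +40 — 180 left.
Bio first at 24: fill all 70 — 110 left.
Fill CS first block (20 at 22) — 90 left.
Lit/second (19): +90 — 0 left.
Total = 29×40 + 24×70 + 22×20 + 19×90 = 4990.

4990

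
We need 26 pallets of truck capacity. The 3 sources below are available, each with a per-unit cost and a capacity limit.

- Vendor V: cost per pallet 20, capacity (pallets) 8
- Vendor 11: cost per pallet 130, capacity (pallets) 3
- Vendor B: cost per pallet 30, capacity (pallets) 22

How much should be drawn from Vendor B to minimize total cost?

18

Cheapest first:
Vendor V at 20: take all 8 pallets — 18 still needed.
Take 18 from Vendor B at 30 to finish.
Vendor 11: unused.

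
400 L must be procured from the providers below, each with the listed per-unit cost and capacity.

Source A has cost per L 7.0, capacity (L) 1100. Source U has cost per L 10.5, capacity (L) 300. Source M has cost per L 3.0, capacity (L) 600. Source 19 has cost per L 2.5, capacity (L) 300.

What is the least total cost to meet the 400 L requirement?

1050

Cheapest first:
Take 300 from Source 19 at 2.5 → need 100 more.
Take 100 from Source M at 3.0 to finish.
Source A, Source U: unused.
Cost = 300×2.5 + 100×3.0 = 1050.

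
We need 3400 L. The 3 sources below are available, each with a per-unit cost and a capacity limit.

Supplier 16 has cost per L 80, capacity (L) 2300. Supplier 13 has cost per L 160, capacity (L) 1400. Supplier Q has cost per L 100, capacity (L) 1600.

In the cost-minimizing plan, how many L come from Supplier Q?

1100

Fill from the cheapest source first.
Take 2300 from Supplier 16 at 80 → need 1100 more.
Supplier Q at 100: take 1100 of its 1600 → requirement met.
Supplier 13: unused.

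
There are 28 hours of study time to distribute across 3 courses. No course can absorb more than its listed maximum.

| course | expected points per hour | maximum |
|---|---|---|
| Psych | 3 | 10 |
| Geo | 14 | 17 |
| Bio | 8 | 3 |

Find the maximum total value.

286

Rank by expected points per hour: Geo 14 > Bio 8 > Psych 3.
Give Geo 17 to hit its cap of 17 ; 11 left.
Bio: +3 to 3 (cap) ; 8 left.
Psych has room for 10 but only 8 remain, so it gets 8.
Total = 3×8 + 14×17 + 8×3 = 286.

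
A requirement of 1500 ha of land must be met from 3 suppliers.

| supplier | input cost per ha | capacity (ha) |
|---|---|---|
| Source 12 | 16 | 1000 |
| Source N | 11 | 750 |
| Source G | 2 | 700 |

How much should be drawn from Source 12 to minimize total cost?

Cheapest first:
Source G (2): use full 700 — 800 ha to go.
Source N at 11: take all 750 ha — 50 still needed.
Source 12 (16): take the remaining 50 — done.

50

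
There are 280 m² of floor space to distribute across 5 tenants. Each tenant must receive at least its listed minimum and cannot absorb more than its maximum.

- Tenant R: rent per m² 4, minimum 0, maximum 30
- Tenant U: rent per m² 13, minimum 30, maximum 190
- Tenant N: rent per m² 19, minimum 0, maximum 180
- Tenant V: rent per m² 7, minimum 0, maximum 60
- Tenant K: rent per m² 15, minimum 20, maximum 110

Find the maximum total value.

4860

Meeting every minimum uses 0+30+0+0+20 = 50 m², leaving 230.
Order the tenants by rent per m²: Tenant N 19 > Tenant K 15 > Tenant U 13 > Tenant V 7 > Tenant R 4.
Give Tenant N 180 more to hit its cap of 180 → 50 left.
Tenant K: +50 (room for 90) → 70. Pool exhausted.
Total = 13×30 + 19×180 + 15×70 = 4860.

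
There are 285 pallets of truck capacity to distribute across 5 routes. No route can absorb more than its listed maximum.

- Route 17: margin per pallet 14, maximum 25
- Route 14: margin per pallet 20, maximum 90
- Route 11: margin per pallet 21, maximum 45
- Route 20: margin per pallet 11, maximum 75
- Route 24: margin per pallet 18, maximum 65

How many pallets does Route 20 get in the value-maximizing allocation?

Highest margin per pallet first: Route 11 21 > Route 14 20 > Route 24 18 > Route 17 14 > Route 20 11.
Route 11: +45 to 45 (cap) — 240 left.
Route 14: +90 to 90 (cap) — 150 left.
Route 24: +65 to 65 (cap) — 85 left.
Give Route 17 25 to hit its cap of 25 — 60 left.
Only 60 left; Route 20 takes them to reach 60.

60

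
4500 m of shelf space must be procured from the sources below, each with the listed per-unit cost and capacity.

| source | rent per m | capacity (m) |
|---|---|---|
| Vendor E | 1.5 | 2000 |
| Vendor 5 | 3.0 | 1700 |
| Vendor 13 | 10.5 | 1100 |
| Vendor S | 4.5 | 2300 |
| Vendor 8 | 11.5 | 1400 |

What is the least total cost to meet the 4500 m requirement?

11700

Use sources in increasing cost order.
Vendor E at 1.5: take all 2000 m — 2500 still needed.
Take 1700 from Vendor 5 at 3.0 — need 800 more.
Vendor S (4.5): take the remaining 800 — done.
Vendor 13, Vendor 8: unused.
Cost = 2000×1.5 + 1700×3.0 + 800×4.5 = 11700.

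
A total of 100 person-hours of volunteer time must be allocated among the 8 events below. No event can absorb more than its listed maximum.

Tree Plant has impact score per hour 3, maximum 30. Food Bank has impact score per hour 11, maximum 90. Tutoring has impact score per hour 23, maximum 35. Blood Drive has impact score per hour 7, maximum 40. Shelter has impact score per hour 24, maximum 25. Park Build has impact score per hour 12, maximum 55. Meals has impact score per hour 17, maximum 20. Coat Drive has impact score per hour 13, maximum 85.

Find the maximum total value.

Order the events by impact score per hour: Shelter 24 > Tutoring 23 > Meals 17 > Coat Drive 13 > Park Build 12 > Food Bank 11 > Blood Drive 7 > Tree Plant 3.
Shelter takes 25 to reach its cap of 25 ; 75 left.
Give Tutoring 35 to hit its cap of 35 ; 40 left.
Meals: +20 to 20 (cap) ; 20 left.
Coat Drive has room for 85 but only 20 remain, so it gets 20.
Total = 23×35 + 24×25 + 17×20 + 13×20 = 2005.

2005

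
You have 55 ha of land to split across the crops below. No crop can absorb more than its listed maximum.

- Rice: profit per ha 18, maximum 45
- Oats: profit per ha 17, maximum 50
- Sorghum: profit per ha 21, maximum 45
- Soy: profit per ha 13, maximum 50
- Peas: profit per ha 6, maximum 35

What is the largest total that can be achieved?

Rank by profit per ha: Sorghum 21 > Rice 18 > Oats 17 > Soy 13 > Peas 6.
Sorghum: +45 to 45 (cap) ; 10 left.
Rice: +10 (room for 45) → 10. Pool exhausted.
Total = 18×10 + 21×45 = 1125.

1125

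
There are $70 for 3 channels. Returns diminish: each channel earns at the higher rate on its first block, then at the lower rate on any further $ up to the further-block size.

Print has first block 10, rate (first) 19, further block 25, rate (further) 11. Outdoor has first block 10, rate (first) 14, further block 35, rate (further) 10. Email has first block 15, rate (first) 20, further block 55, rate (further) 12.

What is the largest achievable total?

Order all 6 blocks by rate: Email/T1 20 > Print/T1 19 > Outdoor/T1 14 > Email/T2 12 > Print/T2 11 > Outdoor/T2 10.
Email T1 at 20: fill all 15 ; 55 left.
Print T1 at 19: fill all 10 ; 45 left.
Outdoor/T1 (14): +10 ; 35 left.
Email T2 at 12: only 35 left, fill 35.
Total = 20×15 + 19×10 + 14×10 + 12×35 = 1050.

1050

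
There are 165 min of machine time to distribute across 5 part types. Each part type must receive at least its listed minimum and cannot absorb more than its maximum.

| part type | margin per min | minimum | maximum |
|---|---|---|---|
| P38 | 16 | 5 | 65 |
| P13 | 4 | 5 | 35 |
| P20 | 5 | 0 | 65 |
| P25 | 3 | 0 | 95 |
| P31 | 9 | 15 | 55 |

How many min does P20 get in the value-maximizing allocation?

40

Meeting every minimum uses 5+5+0+0+15 = 25 min, leaving 140.
Highest margin per min first: P38 16 > P31 9 > P20 5 > P13 4 > P25 3.
Give P38 60 more to hit its cap of 65 ; 80 left.
P31: +40 to 55 (cap) ; 40 left.
P20 has room for 65 more but only 40 remain, so it gets 40.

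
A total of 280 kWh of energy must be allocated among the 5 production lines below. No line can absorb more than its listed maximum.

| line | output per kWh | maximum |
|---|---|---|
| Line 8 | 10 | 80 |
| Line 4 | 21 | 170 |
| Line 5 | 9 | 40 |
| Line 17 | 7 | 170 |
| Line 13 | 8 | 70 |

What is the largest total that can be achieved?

4640

Order the production lines by output per kWh: Line 4 21 > Line 8 10 > Line 5 9 > Line 13 8 > Line 17 7.
Give Line 4 170 to hit its cap of 170 ; 110 left.
Give Line 8 80 to hit its cap of 80 ; 30 left.
Only 30 left; Line 5 takes them to reach 30.
Total = 10×80 + 21×170 + 9×30 = 4640.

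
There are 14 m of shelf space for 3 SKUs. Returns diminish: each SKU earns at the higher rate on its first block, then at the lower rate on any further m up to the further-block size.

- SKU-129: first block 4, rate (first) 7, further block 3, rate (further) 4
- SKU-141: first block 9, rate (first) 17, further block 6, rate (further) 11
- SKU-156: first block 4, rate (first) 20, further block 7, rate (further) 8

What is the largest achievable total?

Treat each block as its own option and order by rate: SKU-156/T1 20 > SKU-141/T1 17 > SKU-141/T2 11 > SKU-156/T2 8 > SKU-129/T1 7 > SKU-129/T2 4.
SKU-156 T1 at 20: fill all 4 → 10 left.
Fill SKU-141 T1 block (9 at 17) → 1 left.
SKU-141/T2: +1 of 6 at 11; pool empty.
Total = 20×4 + 17×9 + 11×1 = 244.

244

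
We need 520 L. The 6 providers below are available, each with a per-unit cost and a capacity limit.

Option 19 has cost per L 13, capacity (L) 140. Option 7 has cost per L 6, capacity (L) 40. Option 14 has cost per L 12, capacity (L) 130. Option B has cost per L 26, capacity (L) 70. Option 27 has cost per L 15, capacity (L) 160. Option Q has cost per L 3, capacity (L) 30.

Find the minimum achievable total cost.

Cheapest first:
Option Q (3): use full 30 — 490 L to go.
Option 7 (6): use full 40 — 450 L to go.
Option 14 (12): use full 130 — 320 L to go.
Option 19 at 13: take all 140 L — 180 still needed.
Option 27 (15): use full 160 — 20 L to go.
Option B (26): take the remaining 20 — done.
Cost = 30×3 + 40×6 + 130×12 + 140×13 + 160×15 + 20×26 = 6630.

6630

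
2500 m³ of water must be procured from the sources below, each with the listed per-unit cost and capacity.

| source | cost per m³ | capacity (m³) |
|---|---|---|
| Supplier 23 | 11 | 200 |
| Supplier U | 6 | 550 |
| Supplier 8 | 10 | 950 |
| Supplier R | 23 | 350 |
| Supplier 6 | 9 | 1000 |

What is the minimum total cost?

21800

Use sources in increasing cost order.
Take 550 from Supplier U at 6 → need 1950 more.
Supplier 6 at 9: take all 1000 m³ → 950 still needed.
Supplier 8 at 10: take all 950 m³ → 0 still needed.
Supplier 23, Supplier R: unused.
Cost = 550×6 + 1000×9 + 950×10 = 21800.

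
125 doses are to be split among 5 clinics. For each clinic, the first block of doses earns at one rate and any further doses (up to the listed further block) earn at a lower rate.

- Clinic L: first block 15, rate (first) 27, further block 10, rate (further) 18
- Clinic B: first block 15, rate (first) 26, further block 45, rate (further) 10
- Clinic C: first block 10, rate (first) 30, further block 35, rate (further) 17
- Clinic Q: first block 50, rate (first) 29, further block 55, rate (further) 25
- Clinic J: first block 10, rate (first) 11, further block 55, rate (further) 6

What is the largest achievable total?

3420

Treat each block as its own option and order by rate: Clinic C/first 30 > Clinic Q/first 29 > Clinic L/first 27 > Clinic B/first 26 > Clinic Q/second 25 > Clinic L/second 18 > Clinic C/second 17 > Clinic J/first 11 > Clinic B/second 10 > Clinic J/second 6.
Clinic C first at 30: fill all 10 → 115 left.
Clinic Q/first (29): +50 → 65 left.
Fill Clinic L first block (15 at 27) → 50 left.
Clinic B first at 26: fill all 15 → 35 left.
Clinic Q/second: +35 of 55 at 25; pool empty.
Total = 30×10 + 29×50 + 27×15 + 26×15 + 25×35 = 3420.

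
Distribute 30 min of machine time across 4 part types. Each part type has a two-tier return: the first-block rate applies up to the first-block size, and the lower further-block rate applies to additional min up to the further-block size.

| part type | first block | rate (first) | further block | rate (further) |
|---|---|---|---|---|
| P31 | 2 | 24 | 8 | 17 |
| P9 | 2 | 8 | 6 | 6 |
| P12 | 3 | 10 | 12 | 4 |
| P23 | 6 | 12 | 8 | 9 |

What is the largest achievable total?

380

Rank every tier by rate: P31/tier1 24 > P31/tier2 17 > P23/tier1 12 > P12/tier1 10 > P23/tier2 9 > P9/tier1 8 > P9/tier2 6 > P12/tier2 4.
P31 tier1 at 24: fill all 2 ; 28 left.
Fill P31 tier2 block (8 at 17) ; 20 left.
P23 tier1 at 12: fill all 6 ; 14 left.
Fill P12 tier1 block (3 at 10) ; 11 left.
P23 tier2 at 9: fill all 8 ; 3 left.
P9/tier1 (8): +2 ; 1 left.
P9/tier2: +1 of 6 at 6; pool empty.
Total = 24×2 + 17×8 + 12×6 + 10×3 + 9×8 + 8×2 + 6×1 = 380.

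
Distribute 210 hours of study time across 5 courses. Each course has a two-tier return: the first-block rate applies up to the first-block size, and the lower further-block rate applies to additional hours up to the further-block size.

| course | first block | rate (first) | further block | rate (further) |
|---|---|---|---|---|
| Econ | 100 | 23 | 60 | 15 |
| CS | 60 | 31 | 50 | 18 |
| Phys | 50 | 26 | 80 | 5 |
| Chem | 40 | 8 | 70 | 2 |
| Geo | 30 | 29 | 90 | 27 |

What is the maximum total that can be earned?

Order all 10 blocks by rate: CS/first 31 > Geo/first 29 > Geo/second 27 > Phys/first 26 > Econ/first 23 > CS/second 18 > Econ/second 15 > Chem/first 8 > Phys/second 5 > Chem/second 2.
Fill CS first block (60 at 31) ; 150 left.
Geo first at 29: fill all 30 ; 120 left.
Fill Geo second block (90 at 27) ; 30 left.
Phys first at 26: only 30 left, fill 30.
Total = 31×60 + 29×30 + 27×90 + 26×30 = 5940.

5940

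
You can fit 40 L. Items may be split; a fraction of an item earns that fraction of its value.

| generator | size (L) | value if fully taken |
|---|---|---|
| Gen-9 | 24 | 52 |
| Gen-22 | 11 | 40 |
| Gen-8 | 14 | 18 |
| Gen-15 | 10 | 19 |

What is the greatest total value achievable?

101.5

Best value per unit of size first: Gen-22 40/11≈3.64, Gen-9 52/24≈2.17, Gen-15 19/10≈1.9, Gen-8 18/14≈1.29.
Gen-22: take in full, 11 L for value 40 ; 29 left.
All 24 L of Gen-9 fit (value 52) ; 5 remain.
Only 5 L remain; take 5/10 of Gen-15 for value 19×5/10 = 9.5.
Total value = 101.5.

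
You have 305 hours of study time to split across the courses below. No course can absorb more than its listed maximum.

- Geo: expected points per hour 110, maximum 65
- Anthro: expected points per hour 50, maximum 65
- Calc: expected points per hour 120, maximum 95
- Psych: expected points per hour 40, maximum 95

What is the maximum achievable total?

Highest expected points per hour first: Calc 120 > Geo 110 > Anthro 50 > Psych 40.
Give Calc 95 to hit its cap of 95 — 210 left.
Geo: +65 to 65 (cap) — 145 left.
Anthro takes 65 to reach its cap of 65 — 80 left.
Psych has room for 95 but only 80 remain, so it gets 80.
Total = 110×65 + 50×65 + 120×95 + 40×80 = 25000.

25000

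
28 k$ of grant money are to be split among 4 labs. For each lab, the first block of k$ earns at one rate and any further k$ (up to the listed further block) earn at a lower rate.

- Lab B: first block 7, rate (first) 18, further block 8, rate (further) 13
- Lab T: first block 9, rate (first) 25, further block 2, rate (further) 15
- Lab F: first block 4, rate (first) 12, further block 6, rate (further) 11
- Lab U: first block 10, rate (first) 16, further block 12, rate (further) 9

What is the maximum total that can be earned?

Rank every tier by rate: Lab T/T1 25 > Lab B/T1 18 > Lab U/T1 16 > Lab T/T2 15 > Lab B/T2 13 > Lab F/T1 12 > Lab F/T2 11 > Lab U/T2 9.
Lab T T1 at 25: fill all 9 → 19 left.
Lab B/T1 (18): +7 → 12 left.
Lab U/T1 (16): +10 → 2 left.
Lab T/T2 (15): +2 → 0 left.
Total = 25×9 + 18×7 + 16×10 + 15×2 = 541.

541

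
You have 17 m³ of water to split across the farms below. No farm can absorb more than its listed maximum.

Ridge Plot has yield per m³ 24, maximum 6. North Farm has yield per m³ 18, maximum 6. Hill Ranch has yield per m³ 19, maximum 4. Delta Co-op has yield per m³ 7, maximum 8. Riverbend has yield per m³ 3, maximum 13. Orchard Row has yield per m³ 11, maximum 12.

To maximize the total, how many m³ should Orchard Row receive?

1

Order the farms by yield per m³: Ridge Plot 24 > Hill Ranch 19 > North Farm 18 > Orchard Row 11 > Delta Co-op 7 > Riverbend 3.
Ridge Plot: +6 to 6 (cap) ; 11 left.
Hill Ranch: +4 to 4 (cap) ; 7 left.
Give North Farm 6 to hit its cap of 6 ; 1 left.
Only 1 left; Orchard Row takes them to reach 1.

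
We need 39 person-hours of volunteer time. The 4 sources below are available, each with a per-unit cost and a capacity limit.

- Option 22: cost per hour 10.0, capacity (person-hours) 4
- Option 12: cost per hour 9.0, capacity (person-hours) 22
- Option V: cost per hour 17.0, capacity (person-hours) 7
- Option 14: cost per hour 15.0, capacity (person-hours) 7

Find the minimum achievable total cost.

Fill from the cheapest source first.
Option 12 at 9.0: take all 22 person-hours — 17 still needed.
Option 22 (10.0): use full 4 — 13 person-hours to go.
Option 14 at 15.0: take all 7 person-hours — 6 still needed.
Take 6 from Option V at 17.0 to finish.
Cost = 22×9.0 + 4×10.0 + 7×15.0 + 6×17.0 = 445.

445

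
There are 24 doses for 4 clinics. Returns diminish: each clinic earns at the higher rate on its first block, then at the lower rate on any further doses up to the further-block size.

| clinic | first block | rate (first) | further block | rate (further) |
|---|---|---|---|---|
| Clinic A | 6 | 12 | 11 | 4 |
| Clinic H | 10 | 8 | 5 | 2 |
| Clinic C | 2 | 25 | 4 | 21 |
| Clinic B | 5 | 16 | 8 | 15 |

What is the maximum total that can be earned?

Treat each block as its own option and order by rate: Clinic C/first 25 > Clinic C/second 21 > Clinic B/first 16 > Clinic B/second 15 > Clinic A/first 12 > Clinic H/first 8 > Clinic A/second 4 > Clinic H/second 2.
Clinic C/first (25): +2 — 22 left.
Clinic C/second (21): +4 — 18 left.
Clinic B first at 16: fill all 5 — 13 left.
Fill Clinic B second block (8 at 15) — 5 left.
5 remain; put them into Clinic A first at 12.
Total = 25×2 + 21×4 + 16×5 + 15×8 + 12×5 = 394.

394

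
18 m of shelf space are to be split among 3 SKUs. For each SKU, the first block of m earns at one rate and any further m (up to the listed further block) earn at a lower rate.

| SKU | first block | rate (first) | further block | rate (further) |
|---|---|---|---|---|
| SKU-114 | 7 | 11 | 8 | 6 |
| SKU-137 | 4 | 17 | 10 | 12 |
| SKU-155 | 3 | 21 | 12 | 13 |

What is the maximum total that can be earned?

274

Rank every tier by rate: SKU-155/first 21 > SKU-137/first 17 > SKU-155/second 13 > SKU-137/second 12 > SKU-114/first 11 > SKU-114/second 6.
SKU-155 first at 21: fill all 3 → 15 left.
SKU-137 first at 17: fill all 4 → 11 left.
SKU-155/second: +11 of 12 at 13; pool empty.
Total = 21×3 + 17×4 + 13×11 = 274.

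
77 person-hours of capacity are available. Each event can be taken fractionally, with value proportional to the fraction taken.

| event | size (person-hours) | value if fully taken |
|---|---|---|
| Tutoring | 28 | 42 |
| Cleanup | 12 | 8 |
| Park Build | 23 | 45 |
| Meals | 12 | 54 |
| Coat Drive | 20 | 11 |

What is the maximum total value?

Rank by value-to-size ratio: Meals 54/12≈4.5, Park Build 45/23≈1.96, Tutoring 42/28≈1.5, Cleanup 8/12≈0.667, Coat Drive 11/20≈0.55.
All 12 person-hours of Meals fit (value 54) — 65 remain.
All 23 person-hours of Park Build fit (value 45) — 42 remain.
Tutoring: take in full, 28 person-hours for value 42 — 14 left.
Take all of Cleanup (12 person-hours, value 8) — 2 person-hours left.
Fill the last 2 person-hours with part of Coat Drive: 2/20 of it earns 1.1.
Total value = 150.1.

150.1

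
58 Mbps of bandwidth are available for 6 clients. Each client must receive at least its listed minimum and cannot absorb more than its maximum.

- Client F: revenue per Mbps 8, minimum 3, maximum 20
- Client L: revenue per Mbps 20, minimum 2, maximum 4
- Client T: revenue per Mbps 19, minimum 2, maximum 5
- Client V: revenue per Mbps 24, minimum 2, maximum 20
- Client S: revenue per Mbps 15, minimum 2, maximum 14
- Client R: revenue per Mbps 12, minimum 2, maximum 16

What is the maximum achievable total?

Meeting every minimum uses 3+2+2+2+2+2 = 13 Mbps, leaving 45.
Order the clients by revenue per Mbps: Client V 24 > Client L 20 > Client T 19 > Client S 15 > Client R 12 > Client F 8.
Client V: +18 to 20 (cap) → 27 left.
Client L takes 2 more to reach its cap of 4 → 25 left.
Give Client T 3 more to hit its cap of 5 → 22 left.
Client S takes 12 more to reach its cap of 14 → 10 left.
Client R: +10 (room for 14) → 12. Pool exhausted.
Total = 8×3 + 20×4 + 19×5 + 24×20 + 15×14 + 12×12 = 1033.

1033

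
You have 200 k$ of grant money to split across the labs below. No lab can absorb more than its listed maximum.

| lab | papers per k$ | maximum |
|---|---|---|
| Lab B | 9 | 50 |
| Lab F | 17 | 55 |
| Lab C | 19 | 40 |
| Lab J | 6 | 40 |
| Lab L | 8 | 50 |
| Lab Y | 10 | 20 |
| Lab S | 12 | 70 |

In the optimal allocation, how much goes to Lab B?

Order the labs by papers per k$: Lab C 19 > Lab F 17 > Lab S 12 > Lab Y 10 > Lab B 9 > Lab L 8 > Lab J 6.
Lab C: +40 to 40 (cap) — 160 left.
Lab F takes 55 to reach its cap of 55 — 105 left.
Lab S: +70 to 70 (cap) — 35 left.
Lab Y takes 20 to reach its cap of 20 — 15 left.
Lab B has room for 50 but only 15 remain, so it gets 15.

15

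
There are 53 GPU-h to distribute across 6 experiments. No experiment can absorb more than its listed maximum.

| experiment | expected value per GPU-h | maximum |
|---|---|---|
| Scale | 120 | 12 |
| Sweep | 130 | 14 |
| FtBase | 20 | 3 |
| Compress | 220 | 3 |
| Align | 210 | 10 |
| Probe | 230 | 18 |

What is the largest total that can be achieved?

9680

Rank by expected value per GPU-h: Probe 230 > Compress 220 > Align 210 > Sweep 130 > Scale 120 > FtBase 20.
Probe takes 18 to reach its cap of 18 — 35 left.
Give Compress 3 to hit its cap of 3 — 32 left.
Give Align 10 to hit its cap of 10 — 22 left.
Give Sweep 14 to hit its cap of 14 — 8 left.
Scale has room for 12 but only 8 remain, so it gets 8.
Total = 120×8 + 130×14 + 220×3 + 210×10 + 230×18 = 9680.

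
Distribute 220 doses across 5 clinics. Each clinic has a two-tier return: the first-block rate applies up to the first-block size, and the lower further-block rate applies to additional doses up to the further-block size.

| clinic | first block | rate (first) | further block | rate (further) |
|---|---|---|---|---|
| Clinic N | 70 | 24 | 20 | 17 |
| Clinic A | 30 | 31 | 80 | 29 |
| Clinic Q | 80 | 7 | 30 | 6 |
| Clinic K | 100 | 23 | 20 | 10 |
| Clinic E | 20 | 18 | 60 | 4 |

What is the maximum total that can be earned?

5850

Treat each block as its own option and order by rate: Clinic A/tier1 31 > Clinic A/tier2 29 > Clinic N/tier1 24 > Clinic K/tier1 23 > Clinic E/tier1 18 > Clinic N/tier2 17 > Clinic K/tier2 10 > Clinic Q/tier1 7 > Clinic Q/tier2 6 > Clinic E/tier2 4.
Clinic A tier1 at 31: fill all 30 — 190 left.
Fill Clinic A tier2 block (80 at 29) — 110 left.
Clinic N/tier1 (24): +70 — 40 left.
40 remain; put them into Clinic K tier1 at 23.
Total = 31×30 + 29×80 + 24×70 + 23×40 = 5850.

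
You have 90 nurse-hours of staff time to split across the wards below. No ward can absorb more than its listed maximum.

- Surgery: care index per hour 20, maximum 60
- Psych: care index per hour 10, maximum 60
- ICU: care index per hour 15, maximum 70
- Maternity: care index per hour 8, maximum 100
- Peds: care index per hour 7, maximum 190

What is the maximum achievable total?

Highest care index per hour first: Surgery 20 > ICU 15 > Psych 10 > Maternity 8 > Peds 7.
Surgery: +60 to 60 (cap) ; 30 left.
Only 30 left; ICU takes them to reach 30.
Total = 20×60 + 15×30 = 1650.

1650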